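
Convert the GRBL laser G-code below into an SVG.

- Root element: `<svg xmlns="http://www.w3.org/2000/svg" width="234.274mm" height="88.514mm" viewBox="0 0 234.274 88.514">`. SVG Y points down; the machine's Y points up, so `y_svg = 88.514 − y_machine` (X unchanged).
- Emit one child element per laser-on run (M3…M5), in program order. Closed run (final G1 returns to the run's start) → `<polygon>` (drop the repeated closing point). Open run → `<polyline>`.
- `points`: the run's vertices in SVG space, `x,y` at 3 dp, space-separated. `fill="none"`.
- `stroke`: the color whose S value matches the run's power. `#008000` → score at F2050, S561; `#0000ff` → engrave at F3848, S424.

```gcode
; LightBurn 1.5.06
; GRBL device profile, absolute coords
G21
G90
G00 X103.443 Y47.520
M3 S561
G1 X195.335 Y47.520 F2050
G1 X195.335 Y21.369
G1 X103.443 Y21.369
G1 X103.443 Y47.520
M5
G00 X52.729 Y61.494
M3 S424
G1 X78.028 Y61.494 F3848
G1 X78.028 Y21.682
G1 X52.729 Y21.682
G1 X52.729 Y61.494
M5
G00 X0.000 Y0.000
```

y_svg = 88.514 − y_m.

[1] S561→`#008000` (score); closed run; points: 103.443,40.994 195.335,40.994 195.335,67.145 103.443,67.145

[2] S424→`#0000ff` (engrave); closed run; points: 52.729,27.020 78.028,27.020 78.028,66.832 52.729,66.832

<svg xmlns="http://www.w3.org/2000/svg" width="234.274mm" height="88.514mm" viewBox="0 0 234.274 88.514">
  <polygon points="103.443,40.994 195.335,40.994 195.335,67.145 103.443,67.145" fill="none" stroke="#008000"/>
  <polygon points="52.729,27.020 78.028,27.020 78.028,66.832 52.729,66.832" fill="none" stroke="#0000ff"/>
</svg>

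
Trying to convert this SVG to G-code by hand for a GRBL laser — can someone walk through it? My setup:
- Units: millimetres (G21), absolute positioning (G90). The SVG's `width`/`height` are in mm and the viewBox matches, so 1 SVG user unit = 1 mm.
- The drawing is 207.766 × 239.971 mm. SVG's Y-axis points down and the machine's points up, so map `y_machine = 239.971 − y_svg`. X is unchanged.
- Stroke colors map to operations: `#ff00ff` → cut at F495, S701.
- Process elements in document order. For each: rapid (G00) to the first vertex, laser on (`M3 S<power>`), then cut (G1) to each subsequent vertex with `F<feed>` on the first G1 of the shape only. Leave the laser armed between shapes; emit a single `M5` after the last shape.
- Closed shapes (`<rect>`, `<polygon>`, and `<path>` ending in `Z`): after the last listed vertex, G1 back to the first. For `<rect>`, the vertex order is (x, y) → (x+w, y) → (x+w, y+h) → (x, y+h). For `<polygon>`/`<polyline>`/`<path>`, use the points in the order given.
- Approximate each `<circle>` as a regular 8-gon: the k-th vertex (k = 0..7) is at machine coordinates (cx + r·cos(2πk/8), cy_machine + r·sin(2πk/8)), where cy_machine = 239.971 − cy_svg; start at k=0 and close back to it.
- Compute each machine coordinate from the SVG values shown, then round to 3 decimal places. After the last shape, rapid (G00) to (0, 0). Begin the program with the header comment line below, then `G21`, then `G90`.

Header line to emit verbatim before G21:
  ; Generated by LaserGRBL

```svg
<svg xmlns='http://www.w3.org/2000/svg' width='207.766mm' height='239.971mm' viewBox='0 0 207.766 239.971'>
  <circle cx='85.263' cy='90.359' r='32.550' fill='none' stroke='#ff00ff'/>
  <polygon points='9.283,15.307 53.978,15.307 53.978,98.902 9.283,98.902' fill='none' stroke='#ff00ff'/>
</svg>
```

; Generated by LaserGRBL
G21
G90
G00 X117.813 Y149.612
M3 S701
G1 X108.279 Y172.628 F495
G1 X85.263 Y182.162
G1 X62.247 Y172.628
G1 X52.713 Y149.612
G1 X62.247 Y126.596
G1 X85.263 Y117.062
G1 X108.279 Y126.596
G1 X117.813 Y149.612
G00 X9.283 Y224.664
M3 S701
G1 X53.978 Y224.664 F495
G1 X53.978 Y141.069
G1 X9.283 Y141.069
G1 X9.283 Y224.664
M5
G00 X0.000 Y0.000

viewBox `0 0 207.766 239.971` with mm width/height → 1 unit = 1 mm. Flip: y_m = 239.971 − y_svg.

**Shape 1** — `<circle>` circle, stroke `#ff00ff` → cut (S701, F495). Machine vertices: (117.813,149.612) → (108.279,172.628) → (85.263,182.162) → (62.247,172.628) → (52.713,149.612) → (62.247,126.596) → (85.263,117.062) → (108.279,126.596) → (117.813,149.612). Closed: final G1 returns to the first vertex.

**Shape 2** — `<polygon>` rectangle, stroke `#ff00ff` → cut (S701, F495). Machine vertices: (9.283,224.664) → (53.978,224.664) → (53.978,141.069) → (9.283,141.069) → (9.283,224.664). Closed: final G1 returns to the first vertex.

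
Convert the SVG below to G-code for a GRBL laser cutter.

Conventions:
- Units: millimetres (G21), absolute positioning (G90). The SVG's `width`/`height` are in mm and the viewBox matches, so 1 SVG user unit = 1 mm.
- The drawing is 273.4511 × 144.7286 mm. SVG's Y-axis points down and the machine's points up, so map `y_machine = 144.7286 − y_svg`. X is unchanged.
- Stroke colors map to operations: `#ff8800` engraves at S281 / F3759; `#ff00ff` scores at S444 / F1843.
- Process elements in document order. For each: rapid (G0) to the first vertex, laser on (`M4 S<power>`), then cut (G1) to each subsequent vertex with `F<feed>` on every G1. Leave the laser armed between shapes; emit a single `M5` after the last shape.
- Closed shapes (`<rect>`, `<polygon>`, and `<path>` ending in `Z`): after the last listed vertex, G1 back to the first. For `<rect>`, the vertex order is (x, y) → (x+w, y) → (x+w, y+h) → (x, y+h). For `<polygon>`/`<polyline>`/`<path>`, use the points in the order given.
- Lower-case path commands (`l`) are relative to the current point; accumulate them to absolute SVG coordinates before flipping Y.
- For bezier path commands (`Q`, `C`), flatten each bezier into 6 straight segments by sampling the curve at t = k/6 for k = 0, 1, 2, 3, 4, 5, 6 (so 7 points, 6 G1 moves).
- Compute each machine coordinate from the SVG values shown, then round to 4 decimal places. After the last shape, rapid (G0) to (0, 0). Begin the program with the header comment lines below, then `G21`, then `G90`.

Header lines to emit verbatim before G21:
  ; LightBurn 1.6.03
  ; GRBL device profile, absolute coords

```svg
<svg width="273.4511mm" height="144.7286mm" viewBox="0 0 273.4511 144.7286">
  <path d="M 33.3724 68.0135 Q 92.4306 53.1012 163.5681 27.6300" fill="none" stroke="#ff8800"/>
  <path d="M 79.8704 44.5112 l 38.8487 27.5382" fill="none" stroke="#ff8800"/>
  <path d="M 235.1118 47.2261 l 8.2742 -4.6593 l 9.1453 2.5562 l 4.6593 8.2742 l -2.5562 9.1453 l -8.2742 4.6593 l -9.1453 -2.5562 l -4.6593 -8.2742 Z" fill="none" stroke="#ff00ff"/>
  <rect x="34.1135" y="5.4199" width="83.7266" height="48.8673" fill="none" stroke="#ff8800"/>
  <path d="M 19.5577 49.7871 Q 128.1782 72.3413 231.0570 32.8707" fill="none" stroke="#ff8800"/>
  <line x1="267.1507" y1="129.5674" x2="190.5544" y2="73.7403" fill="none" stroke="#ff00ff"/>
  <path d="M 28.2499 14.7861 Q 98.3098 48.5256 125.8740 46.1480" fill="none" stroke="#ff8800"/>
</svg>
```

viewBox `0 0 273.4511 144.7286` with mm width/height → 1 unit = 1 mm. Flip: y_m = 144.7286 − y_svg.

**Shape 1** — `<path>` quadratic bezier, stroke `#ff8800` → engrave (S281, F3759). Control points (SVG): P0=(33.3724,68.0135), P1=(92.4306,53.1012), P2=(163.5681,27.6300); sampled at t=k/6. Machine vertices: (33.3724,76.7151) → (53.3940,81.9792) → (74.0867,87.8298) → (95.4504,94.2671) → (117.4852,101.2910) → (140.1911,108.9015) → (163.5681,117.0986). Open path.

**Shape 2** — `<path>` line segment, stroke `#ff8800` → engrave (S281, F3759). Machine vertices: (79.8704,100.2174) → (118.7191,72.6792). Open path.

**Shape 3** — `<path>` regular polygon, stroke `#ff00ff` → score (S444, F1843). Machine vertices: (235.1118,97.5025) → (243.3860,102.1618) → (252.5313,99.6056) → (257.1906,91.3314) → (254.6344,82.1861) → (246.3602,77.5268) → (237.2149,80.0830) → (232.5556,88.3572) → (235.1118,97.5025). Closed: final G1 returns to the first vertex.

**Shape 4** — `<rect>` rectangle, stroke `#ff8800` → engrave (S281, F3759). Machine vertices: (34.1135,139.3087) → (117.8401,139.3087) → (117.8401,90.4414) → (34.1135,90.4414) → (34.1135,139.3087). Closed: final G1 returns to the first vertex.

**Shape 5** — `<path>` quadratic bezier, stroke `#ff8800` → engrave (S281, F3759). Control points (SVG): P0=(19.5577,49.7871), P1=(128.1782,72.3413), P2=(231.0570,32.8707); sampled at t=k/6. Machine vertices: (19.5577,94.9415) → (55.6050,89.1463) → (91.3334,86.7970) → (126.7428,87.8935) → (161.8332,92.4358) → (196.6046,100.4239) → (231.0570,111.8579). Open path.

**Shape 6** — `<line>` line segment, stroke `#ff00ff` → score (S444, F1843). Machine vertices: (267.1507,15.1612) → (190.5544,70.9883). Open path.

**Shape 7** — `<path>` quadratic bezier, stroke `#ff8800` → engrave (S281, F3759). Control points (SVG): P0=(28.2499,14.7861), P1=(98.3098,48.5256), P2=(125.8740,46.1480); sampled at t=k/6. Machine vertices: (28.2499,129.9425) → (50.4228,119.6993) → (70.2348,111.4625) → (87.6859,105.2323) → (102.7761,101.0085) → (115.5055,98.7913) → (125.8740,98.5806). Open path.

; LightBurn 1.6.03
; GRBL device profile, absolute coords
G21
G90
G0 X33.3724 Y76.7151
M4 S281
G1 X53.3940 Y81.9792 F3759
G1 X74.0867 Y87.8298 F3759
G1 X95.4504 Y94.2671 F3759
G1 X117.4852 Y101.2910 F3759
G1 X140.1911 Y108.9015 F3759
G1 X163.5681 Y117.0986 F3759
G0 X79.8704 Y100.2174
M4 S281
G1 X118.7191 Y72.6792 F3759
G0 X235.1118 Y97.5025
M4 S444
G1 X243.3860 Y102.1618 F1843
G1 X252.5313 Y99.6056 F1843
G1 X257.1906 Y91.3314 F1843
G1 X254.6344 Y82.1861 F1843
G1 X246.3602 Y77.5268 F1843
G1 X237.2149 Y80.0830 F1843
G1 X232.5556 Y88.3572 F1843
G1 X235.1118 Y97.5025 F1843
G0 X34.1135 Y139.3087
M4 S281
G1 X117.8401 Y139.3087 F3759
G1 X117.8401 Y90.4414 F3759
G1 X34.1135 Y90.4414 F3759
G1 X34.1135 Y139.3087 F3759
G0 X19.5577 Y94.9415
M4 S281
G1 X55.6050 Y89.1463 F3759
G1 X91.3334 Y86.7970 F3759
G1 X126.7428 Y87.8935 F3759
G1 X161.8332 Y92.4358 F3759
G1 X196.6046 Y100.4239 F3759
G1 X231.0570 Y111.8579 F3759
G0 X267.1507 Y15.1612
M4 S444
G1 X190.5544 Y70.9883 F1843
G0 X28.2499 Y129.9425
M4 S281
G1 X50.4228 Y119.6993 F3759
G1 X70.2348 Y111.4625 F3759
G1 X87.6859 Y105.2323 F3759
G1 X102.7761 Y101.0085 F3759
G1 X115.5055 Y98.7913 F3759
G1 X125.8740 Y98.5806 F3759
M5
G0 X0.0000 Y0.0000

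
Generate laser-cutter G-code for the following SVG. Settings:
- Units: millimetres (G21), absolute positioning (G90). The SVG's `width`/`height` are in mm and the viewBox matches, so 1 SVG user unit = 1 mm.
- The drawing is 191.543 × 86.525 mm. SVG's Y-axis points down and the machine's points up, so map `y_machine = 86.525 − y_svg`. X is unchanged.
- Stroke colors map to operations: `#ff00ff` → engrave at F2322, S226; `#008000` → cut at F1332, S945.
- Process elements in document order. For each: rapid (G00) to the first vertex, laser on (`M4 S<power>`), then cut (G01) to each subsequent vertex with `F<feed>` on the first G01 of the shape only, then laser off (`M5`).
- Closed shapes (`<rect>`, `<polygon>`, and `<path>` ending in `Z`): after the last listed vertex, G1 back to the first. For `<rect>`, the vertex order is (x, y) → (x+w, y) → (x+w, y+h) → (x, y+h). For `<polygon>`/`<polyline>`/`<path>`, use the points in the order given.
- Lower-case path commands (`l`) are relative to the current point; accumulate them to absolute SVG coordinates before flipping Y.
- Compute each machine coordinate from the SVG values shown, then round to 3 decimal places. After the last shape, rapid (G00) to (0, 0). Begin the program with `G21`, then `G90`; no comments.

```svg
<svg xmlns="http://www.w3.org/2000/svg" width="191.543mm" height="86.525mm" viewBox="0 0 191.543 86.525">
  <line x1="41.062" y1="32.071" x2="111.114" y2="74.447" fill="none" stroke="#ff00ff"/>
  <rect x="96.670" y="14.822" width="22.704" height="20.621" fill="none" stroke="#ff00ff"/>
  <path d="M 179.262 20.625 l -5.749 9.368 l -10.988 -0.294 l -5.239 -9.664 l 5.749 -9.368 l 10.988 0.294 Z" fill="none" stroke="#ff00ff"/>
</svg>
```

G21
G90
G00 X41.062 Y54.454
M4 S226
G01 X111.114 Y12.078 F2322
M5
G00 X96.670 Y71.703
M4 S226
G01 X119.374 Y71.703 F2322
G01 X119.374 Y51.082
G01 X96.670 Y51.082
G01 X96.670 Y71.703
M5
G00 X179.262 Y65.900
M4 S226
G01 X173.513 Y56.532 F2322
G01 X162.525 Y56.826
G01 X157.286 Y66.490
G01 X163.035 Y75.858
G01 X174.023 Y75.564
G01 X179.262 Y65.900
M5
G00 X0.000 Y0.000

1 u = 1 mm; y_m = 86.525 − y.

[1] `<line>` line segment, #ff00ff→engrave S226 F2322: (41.062,54.454) → (111.114,12.078)

[2] `<rect>` rectangle, #ff00ff→engrave S226 F2322: (96.670,71.703) → (119.374,71.703) → (119.374,51.082) → (96.670,51.082) → (96.670,71.703) (closed)

[3] `<path>` regular polygon, #ff00ff→engrave S226 F2322: (179.262,65.900) → (173.513,56.532) → (162.525,56.826) → (157.286,66.490) → (163.035,75.858) → (174.023,75.564) → (179.262,65.900) (closed)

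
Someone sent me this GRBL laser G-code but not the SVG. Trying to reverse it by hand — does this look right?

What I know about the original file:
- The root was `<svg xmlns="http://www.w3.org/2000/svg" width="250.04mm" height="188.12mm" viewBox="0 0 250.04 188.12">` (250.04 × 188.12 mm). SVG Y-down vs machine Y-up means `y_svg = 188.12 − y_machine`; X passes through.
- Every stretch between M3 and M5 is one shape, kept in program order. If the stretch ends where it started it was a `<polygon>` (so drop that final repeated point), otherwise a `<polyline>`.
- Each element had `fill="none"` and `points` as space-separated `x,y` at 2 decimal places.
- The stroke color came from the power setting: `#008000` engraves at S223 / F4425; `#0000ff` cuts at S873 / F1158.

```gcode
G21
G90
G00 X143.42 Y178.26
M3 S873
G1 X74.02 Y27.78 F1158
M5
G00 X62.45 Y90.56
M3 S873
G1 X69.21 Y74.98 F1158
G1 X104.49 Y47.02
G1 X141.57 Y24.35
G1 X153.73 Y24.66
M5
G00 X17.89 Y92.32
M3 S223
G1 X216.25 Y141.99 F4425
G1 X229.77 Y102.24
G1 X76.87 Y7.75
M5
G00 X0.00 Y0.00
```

y_svg = 188.12 − y_m.

[1] S873→`#0000ff` (cut); open run; points: 143.42,9.86 74.02,160.34

[2] S873→`#0000ff` (cut); open run; points: 62.45,97.56 69.21,113.14 104.49,141.10 141.57,163.77 153.73,163.46

[3] S223→`#008000` (engrave); open run; points: 17.89,95.80 216.25,46.13 229.77,85.88 76.87,180.37

<svg xmlns="http://www.w3.org/2000/svg" width="250.04mm" height="188.12mm" viewBox="0 0 250.04 188.12">
  <polyline points="143.42,9.86 74.02,160.34" fill="none" stroke="#0000ff"/>
  <polyline points="62.45,97.56 69.21,113.14 104.49,141.10 141.57,163.77 153.73,163.46" fill="none" stroke="#0000ff"/>
  <polyline points="17.89,95.80 216.25,46.13 229.77,85.88 76.87,180.37" fill="none" stroke="#008000"/>
</svg>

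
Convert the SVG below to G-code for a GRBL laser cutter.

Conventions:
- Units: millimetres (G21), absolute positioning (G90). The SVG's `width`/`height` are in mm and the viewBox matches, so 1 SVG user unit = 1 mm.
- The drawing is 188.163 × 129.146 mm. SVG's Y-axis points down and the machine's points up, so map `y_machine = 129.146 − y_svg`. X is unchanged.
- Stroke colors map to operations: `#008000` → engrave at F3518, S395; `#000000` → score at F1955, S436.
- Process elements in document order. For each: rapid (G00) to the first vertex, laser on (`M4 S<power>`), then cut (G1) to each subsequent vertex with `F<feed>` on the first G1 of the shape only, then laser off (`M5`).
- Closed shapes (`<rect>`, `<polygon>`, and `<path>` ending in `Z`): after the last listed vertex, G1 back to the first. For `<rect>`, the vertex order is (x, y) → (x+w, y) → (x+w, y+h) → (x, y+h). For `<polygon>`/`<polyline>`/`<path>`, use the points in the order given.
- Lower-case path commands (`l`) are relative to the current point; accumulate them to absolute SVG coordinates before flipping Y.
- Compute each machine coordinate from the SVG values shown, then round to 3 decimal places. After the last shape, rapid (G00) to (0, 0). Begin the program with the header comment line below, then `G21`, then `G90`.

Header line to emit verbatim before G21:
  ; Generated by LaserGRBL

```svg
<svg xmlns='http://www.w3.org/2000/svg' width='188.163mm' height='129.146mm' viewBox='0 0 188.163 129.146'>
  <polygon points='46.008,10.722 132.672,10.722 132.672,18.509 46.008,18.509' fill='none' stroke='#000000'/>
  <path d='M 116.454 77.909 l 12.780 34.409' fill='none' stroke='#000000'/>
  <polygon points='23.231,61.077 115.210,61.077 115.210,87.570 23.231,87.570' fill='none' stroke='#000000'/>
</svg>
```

1 u = 1 mm; y_m = 129.146 − y.

[1] `<polygon>` rectangle, #000000→score S436 F1955: (46.008,118.424) → (132.672,118.424) → (132.672,110.637) → (46.008,110.637) → (46.008,118.424) (closed)

[2] `<path>` line segment, #000000→score S436 F1955: (116.454,51.237) → (129.234,16.828)

[3] `<polygon>` rectangle, #000000→score S436 F1955: (23.231,68.069) → (115.210,68.069) → (115.210,41.576) → (23.231,41.576) → (23.231,68.069) (closed)

; Generated by LaserGRBL
G21
G90
G00 X46.008 Y118.424
M4 S436
G1 X132.672 Y118.424 F1955
G1 X132.672 Y110.637
G1 X46.008 Y110.637
G1 X46.008 Y118.424
M5
G00 X116.454 Y51.237
M4 S436
G1 X129.234 Y16.828 F1955
M5
G00 X23.231 Y68.069
M4 S436
G1 X115.210 Y68.069 F1955
G1 X115.210 Y41.576
G1 X23.231 Y41.576
G1 X23.231 Y68.069
M5
G00 X0.000 Y0.000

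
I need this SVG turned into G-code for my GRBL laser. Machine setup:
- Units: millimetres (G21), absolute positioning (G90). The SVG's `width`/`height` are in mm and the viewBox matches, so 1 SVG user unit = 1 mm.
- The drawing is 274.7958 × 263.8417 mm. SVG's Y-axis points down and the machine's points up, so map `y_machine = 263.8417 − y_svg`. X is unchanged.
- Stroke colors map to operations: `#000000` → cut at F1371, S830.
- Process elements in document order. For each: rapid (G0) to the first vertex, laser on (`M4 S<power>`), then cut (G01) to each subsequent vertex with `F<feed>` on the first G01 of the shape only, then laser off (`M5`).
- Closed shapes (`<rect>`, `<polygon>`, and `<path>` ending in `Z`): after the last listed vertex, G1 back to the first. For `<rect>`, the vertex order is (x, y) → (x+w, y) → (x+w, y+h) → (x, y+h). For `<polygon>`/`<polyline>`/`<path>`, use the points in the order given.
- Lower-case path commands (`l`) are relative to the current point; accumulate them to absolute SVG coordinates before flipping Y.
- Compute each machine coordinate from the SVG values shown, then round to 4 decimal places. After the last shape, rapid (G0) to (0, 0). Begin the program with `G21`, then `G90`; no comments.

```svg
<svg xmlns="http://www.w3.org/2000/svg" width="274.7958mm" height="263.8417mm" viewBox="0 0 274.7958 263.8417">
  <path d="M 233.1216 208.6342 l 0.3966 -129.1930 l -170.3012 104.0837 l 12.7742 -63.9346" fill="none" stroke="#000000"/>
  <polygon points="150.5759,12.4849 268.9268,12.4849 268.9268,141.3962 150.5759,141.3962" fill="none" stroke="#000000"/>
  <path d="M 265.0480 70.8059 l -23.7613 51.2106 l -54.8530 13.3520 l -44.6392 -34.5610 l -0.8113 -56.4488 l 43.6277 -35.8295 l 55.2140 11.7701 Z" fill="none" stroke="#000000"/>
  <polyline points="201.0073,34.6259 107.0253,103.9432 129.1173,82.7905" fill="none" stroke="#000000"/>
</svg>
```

G21
G90
G0 X233.1216 Y55.2075
M4 S830
G01 X233.5182 Y184.4005 F1371
G01 X63.2170 Y80.3168
G01 X75.9912 Y144.2514
M5
G0 X150.5759 Y251.3568
M4 S830
G01 X268.9268 Y251.3568 F1371
G01 X268.9268 Y122.4455
G01 X150.5759 Y122.4455
G01 X150.5759 Y251.3568
M5
G0 X265.0480 Y193.0358
M4 S830
G01 X241.2867 Y141.8252 F1371
G01 X186.4337 Y128.4732
G01 X141.7945 Y163.0342
G01 X140.9832 Y219.4830
G01 X184.6109 Y255.3125
G01 X239.8249 Y243.5424
G01 X265.0480 Y193.0358
M5
G0 X201.0073 Y229.2158
M4 S830
G01 X107.0253 Y159.8985 F1371
G01 X129.1173 Y181.0512
M5
G0 X0.0000 Y0.0000

viewBox `0 0 274.7958 263.8417` with mm width/height → 1 unit = 1 mm. Flip: y_m = 263.8417 − y_svg.

**Shape 1** — `<path>` open polyline, stroke `#000000` → cut (S830, F1371). Machine vertices: (233.1216,55.2075) → (233.5182,184.4005) → (63.2170,80.3168) → (75.9912,144.2514). Open path.

**Shape 2** — `<polygon>` rectangle, stroke `#000000` → cut (S830, F1371). Machine vertices: (150.5759,251.3568) → (268.9268,251.3568) → (268.9268,122.4455) → (150.5759,122.4455) → (150.5759,251.3568). Closed: final G1 returns to the first vertex.

**Shape 3** — `<path>` regular polygon, stroke `#000000` → cut (S830, F1371). Machine vertices: (265.0480,193.0358) → (241.2867,141.8252) → (186.4337,128.4732) → (141.7945,163.0342) → (140.9832,219.4830) → (184.6109,255.3125) → (239.8249,243.5424) → (265.0480,193.0358). Closed: final G1 returns to the first vertex.

**Shape 4** — `<polyline>` open polyline, stroke `#000000` → cut (S830, F1371). Machine vertices: (201.0073,229.2158) → (107.0253,159.8985) → (129.1173,181.0512). Open path.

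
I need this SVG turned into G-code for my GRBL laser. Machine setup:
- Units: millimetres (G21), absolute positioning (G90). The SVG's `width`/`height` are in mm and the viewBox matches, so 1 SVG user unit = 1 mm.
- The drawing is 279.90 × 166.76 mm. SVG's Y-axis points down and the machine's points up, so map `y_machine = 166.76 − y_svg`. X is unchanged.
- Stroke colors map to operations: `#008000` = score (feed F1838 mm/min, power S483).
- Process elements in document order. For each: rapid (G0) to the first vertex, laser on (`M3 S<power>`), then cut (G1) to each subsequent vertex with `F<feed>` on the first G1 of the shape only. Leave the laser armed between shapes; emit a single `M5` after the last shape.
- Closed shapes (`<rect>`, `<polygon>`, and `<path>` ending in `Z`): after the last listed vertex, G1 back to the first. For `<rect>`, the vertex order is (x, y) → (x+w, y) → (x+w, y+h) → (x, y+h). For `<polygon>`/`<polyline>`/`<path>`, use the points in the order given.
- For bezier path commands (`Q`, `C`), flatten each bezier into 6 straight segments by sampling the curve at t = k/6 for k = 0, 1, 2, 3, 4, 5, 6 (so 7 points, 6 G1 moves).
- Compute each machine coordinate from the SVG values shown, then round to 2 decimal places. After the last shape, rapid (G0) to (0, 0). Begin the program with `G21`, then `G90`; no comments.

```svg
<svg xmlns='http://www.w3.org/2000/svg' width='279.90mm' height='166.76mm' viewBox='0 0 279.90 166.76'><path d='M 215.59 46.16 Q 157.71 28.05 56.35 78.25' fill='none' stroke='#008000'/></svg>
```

G21
G90
G0 X215.59 Y120.60
M3 S483
G1 X195.09 Y124.74 F1838
G1 X172.17 Y125.08
G1 X146.84 Y121.63
G1 X119.09 Y114.39
G1 X88.93 Y103.35
G1 X56.35 Y88.51
M5
G0 X0.00 Y0.00

Since the viewBox matches the mm dimensions, user units are millimetres directly. The only transform is the Y-flip y_m = 166.76 − y_svg.

Shape 1 is a quadratic bezier drawn with `<path>`. Its stroke #008000 means score at S483, F1838. After flipping Y the toolpath is (215.59,120.60) → (195.09,124.74) → (172.17,125.08) → (146.84,121.63) → (119.09,114.39) → (88.93,103.35) → (56.35,88.51).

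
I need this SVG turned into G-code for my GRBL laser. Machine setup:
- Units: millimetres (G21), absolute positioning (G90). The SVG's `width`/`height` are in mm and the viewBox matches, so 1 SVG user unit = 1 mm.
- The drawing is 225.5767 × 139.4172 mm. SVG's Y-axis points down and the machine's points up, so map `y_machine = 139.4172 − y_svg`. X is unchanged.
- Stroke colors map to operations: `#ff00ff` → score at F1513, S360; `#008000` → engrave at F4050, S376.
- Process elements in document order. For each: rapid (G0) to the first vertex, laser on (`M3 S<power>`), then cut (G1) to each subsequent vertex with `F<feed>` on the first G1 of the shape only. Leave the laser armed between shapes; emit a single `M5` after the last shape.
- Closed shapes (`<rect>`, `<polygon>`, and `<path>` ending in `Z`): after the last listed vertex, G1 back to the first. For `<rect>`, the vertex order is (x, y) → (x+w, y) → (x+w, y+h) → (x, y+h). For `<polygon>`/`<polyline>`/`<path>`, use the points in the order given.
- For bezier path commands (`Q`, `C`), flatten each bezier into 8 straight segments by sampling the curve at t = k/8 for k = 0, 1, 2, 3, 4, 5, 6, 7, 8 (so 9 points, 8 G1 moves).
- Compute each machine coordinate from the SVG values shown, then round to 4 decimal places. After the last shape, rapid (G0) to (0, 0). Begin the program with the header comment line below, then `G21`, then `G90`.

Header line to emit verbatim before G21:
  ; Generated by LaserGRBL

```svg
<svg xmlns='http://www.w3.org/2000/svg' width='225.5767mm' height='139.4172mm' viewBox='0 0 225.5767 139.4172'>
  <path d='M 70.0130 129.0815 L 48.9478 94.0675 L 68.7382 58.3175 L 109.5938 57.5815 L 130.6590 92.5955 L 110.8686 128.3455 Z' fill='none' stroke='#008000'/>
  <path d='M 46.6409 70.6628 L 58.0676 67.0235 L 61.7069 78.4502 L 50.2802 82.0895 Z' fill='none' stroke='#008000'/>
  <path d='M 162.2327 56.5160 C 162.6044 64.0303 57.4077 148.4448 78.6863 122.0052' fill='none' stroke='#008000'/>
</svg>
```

; Generated by LaserGRBL
G21
G90
G0 X70.0130 Y10.3357
M3 S376
G1 X48.9478 Y45.3497 F4050
G1 X68.7382 Y81.0997
G1 X109.5938 Y81.8357
G1 X130.6590 Y46.8217
G1 X110.8686 Y11.0717
G1 X70.0130 Y10.3357
G0 X46.6409 Y68.7544
M3 S376
G1 X58.0676 Y72.3937 F4050
G1 X61.7069 Y60.9670
G1 X50.2802 Y57.3277
G1 X46.6409 Y68.7544
G0 X162.2327 Y82.9012
M3 S376
G1 X157.8768 Y76.8453 F4050
G1 X146.3431 Y65.7803
G1 X130.3509 Y51.9064
G1 X112.6194 Y37.4239
G1 X95.8680 Y24.5329
G1 X82.8158 Y15.4338
G1 X76.1821 Y12.3267
G1 X78.6863 Y17.4120
M5
G0 X0.0000 Y0.0000

1 u = 1 mm; y_m = 139.4172 − y.

[1] `<path>` regular polygon, #008000→engrave S376 F4050: (70.0130,10.3357) → (48.9478,45.3497) → (68.7382,81.0997) → (109.5938,81.8357) → (130.6590,46.8217) → (110.8686,11.0717) → (70.0130,10.3357) (closed)

[2] `<path>` regular polygon, #008000→engrave S376 F4050: (46.6409,68.7544) → (58.0676,72.3937) → (61.7069,60.9670) → (50.2802,57.3277) → (46.6409,68.7544) (closed)

[3] `<path>` cubic bezier, #008000→engrave S376 F4050: (162.2327,82.9012) → (157.8768,76.8453) → (146.3431,65.7803) → (130.3509,51.9064) → (112.6194,37.4239) → (95.8680,24.5329) → (82.8158,15.4338) → (76.1821,12.3267) → (78.6863,17.4120)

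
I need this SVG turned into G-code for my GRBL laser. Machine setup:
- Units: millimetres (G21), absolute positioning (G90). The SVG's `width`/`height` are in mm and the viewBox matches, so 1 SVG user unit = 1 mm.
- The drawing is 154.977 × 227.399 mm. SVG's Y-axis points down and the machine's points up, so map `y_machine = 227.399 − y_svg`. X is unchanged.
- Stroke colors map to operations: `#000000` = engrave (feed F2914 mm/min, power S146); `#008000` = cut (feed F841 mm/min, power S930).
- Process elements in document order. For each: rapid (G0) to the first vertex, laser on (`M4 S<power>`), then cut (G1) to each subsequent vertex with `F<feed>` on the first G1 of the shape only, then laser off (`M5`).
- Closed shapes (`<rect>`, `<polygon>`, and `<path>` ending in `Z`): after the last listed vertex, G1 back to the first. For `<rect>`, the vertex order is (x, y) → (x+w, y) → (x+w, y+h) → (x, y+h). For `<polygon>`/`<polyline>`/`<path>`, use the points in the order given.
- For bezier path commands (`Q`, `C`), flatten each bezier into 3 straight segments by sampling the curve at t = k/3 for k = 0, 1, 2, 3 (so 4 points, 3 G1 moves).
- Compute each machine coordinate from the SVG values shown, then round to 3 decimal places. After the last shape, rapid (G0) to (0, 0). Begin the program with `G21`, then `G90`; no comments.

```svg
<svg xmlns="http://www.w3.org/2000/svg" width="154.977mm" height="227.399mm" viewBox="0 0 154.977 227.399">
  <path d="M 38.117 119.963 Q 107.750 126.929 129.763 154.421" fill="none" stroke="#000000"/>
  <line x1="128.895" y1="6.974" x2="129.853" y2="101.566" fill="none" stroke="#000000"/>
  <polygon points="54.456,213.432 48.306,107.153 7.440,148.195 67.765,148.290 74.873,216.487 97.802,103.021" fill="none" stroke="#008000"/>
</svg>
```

G21
G90
G0 X38.117 Y107.436
M4 S146
G1 X79.248 Y100.511 F2914
G1 X109.797 Y89.025
G1 X129.763 Y72.978
M5
G0 X128.895 Y220.425
M4 S146
G1 X129.853 Y125.833 F2914
M5
G0 X54.456 Y13.967
M4 S930
G1 X48.306 Y120.246 F841
G1 X7.440 Y79.204
G1 X67.765 Y79.109
G1 X74.873 Y10.912
G1 X97.802 Y124.378
G1 X54.456 Y13.967
M5
G0 X0.000 Y0.000

viewBox `0 0 154.977 227.399` with mm width/height → 1 unit = 1 mm. Flip: y_m = 227.399 − y_svg.

**Shape 1** — `<path>` quadratic bezier, stroke `#000000` → engrave (S146, F2914). Control points (SVG): P0=(38.117,119.963), P1=(107.750,126.929), P2=(129.763,154.421); sampled at t=k/3. Machine vertices: (38.117,107.436) → (79.248,100.511) → (109.797,89.025) → (129.763,72.978). Open path.

**Shape 2** — `<line>` line segment, stroke `#000000` → engrave (S146, F2914). Machine vertices: (128.895,220.425) → (129.853,125.833). Open path.

**Shape 3** — `<polygon>` closed polygon, stroke `#008000` → cut (S930, F841). Machine vertices: (54.456,13.967) → (48.306,120.246) → (7.440,79.204) → (67.765,79.109) → (74.873,10.912) → (97.802,124.378) → (54.456,13.967). Closed: final G1 returns to the first vertex.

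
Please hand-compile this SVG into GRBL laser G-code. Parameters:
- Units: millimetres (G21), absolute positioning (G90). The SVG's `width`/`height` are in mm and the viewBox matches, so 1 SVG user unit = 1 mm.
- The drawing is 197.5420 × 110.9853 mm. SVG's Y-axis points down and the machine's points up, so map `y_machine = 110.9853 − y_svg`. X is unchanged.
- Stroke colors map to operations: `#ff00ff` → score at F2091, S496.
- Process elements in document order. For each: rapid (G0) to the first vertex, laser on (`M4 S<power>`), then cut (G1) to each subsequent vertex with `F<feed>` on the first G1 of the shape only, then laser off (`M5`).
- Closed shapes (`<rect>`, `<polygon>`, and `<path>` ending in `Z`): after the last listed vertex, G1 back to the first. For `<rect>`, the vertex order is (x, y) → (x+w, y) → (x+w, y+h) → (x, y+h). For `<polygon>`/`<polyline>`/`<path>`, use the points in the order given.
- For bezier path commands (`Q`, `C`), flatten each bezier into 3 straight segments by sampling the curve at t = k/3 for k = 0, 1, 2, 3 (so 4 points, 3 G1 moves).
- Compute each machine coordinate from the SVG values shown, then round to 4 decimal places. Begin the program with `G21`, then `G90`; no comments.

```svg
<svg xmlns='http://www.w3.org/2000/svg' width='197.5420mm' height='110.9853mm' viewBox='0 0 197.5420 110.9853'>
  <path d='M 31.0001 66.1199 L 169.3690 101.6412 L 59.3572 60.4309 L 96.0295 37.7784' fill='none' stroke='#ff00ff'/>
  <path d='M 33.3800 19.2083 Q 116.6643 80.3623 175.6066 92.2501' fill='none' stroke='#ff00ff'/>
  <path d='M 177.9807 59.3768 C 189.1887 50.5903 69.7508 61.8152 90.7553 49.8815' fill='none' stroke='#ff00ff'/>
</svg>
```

viewBox `0 0 197.5420 110.9853` with mm width/height → 1 unit = 1 mm. Flip: y_m = 110.9853 − y_svg.

**Shape 1** — `<path>` open polyline, stroke `#ff00ff` → score (S496, F2091). Machine vertices: (31.0001,44.8654) → (169.3690,9.3441) → (59.3572,50.5544) → (96.0295,73.2069). Open path.

**Shape 2** — `<path>` quadratic bezier, stroke `#ff00ff` → score (S496, F2091). Control points (SVG): P0=(33.3800,19.2083), P1=(116.6643,80.3623), P2=(175.6066,92.2501); sampled at t=k/3. Machine vertices: (33.3800,91.7770) → (86.1982,56.4817) → (133.6071,32.1344) → (175.6066,18.7352). Open path.

**Shape 3** — `<path>` cubic bezier, stroke `#ff00ff` → score (S496, F2091). Control points (SVG): P0=(177.9807,59.3768), P1=(189.1887,50.5903), P2=(69.7508,61.8152), P3=(90.7553,49.8815); sampled at t=k/3. Machine vertices: (177.9807,51.6085) → (155.6804,55.3234) → (106.5246,55.2907) → (90.7553,61.1038). Open path.

G21
G90
G0 X31.0001 Y44.8654
M4 S496
G1 X169.3690 Y9.3441 F2091
G1 X59.3572 Y50.5544
G1 X96.0295 Y73.2069
M5
G0 X33.3800 Y91.7770
M4 S496
G1 X86.1982 Y56.4817 F2091
G1 X133.6071 Y32.1344
G1 X175.6066 Y18.7352
M5
G0 X177.9807 Y51.6085
M4 S496
G1 X155.6804 Y55.3234 F2091
G1 X106.5246 Y55.2907
G1 X90.7553 Y61.1038
M5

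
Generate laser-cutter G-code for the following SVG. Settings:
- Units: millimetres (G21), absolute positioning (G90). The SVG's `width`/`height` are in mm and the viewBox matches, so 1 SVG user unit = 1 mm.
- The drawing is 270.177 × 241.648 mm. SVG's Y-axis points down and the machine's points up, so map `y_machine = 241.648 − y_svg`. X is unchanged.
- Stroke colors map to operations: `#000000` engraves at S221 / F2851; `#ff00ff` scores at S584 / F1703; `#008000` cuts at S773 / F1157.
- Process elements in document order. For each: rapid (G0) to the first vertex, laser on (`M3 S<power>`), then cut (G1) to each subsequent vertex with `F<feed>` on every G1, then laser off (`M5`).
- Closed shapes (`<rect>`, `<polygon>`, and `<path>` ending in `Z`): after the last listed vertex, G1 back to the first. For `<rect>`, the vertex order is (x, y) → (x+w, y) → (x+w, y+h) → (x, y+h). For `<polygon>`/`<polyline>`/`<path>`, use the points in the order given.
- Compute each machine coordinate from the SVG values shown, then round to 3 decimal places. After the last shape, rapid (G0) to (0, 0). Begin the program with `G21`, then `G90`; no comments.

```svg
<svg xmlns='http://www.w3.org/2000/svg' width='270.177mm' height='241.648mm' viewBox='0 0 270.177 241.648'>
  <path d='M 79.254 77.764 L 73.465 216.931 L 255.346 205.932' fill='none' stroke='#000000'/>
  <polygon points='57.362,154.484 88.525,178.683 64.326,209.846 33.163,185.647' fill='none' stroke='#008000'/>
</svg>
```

viewBox `0 0 270.177 241.648` with mm width/height → 1 unit = 1 mm. Flip: y_m = 241.648 − y_svg.

**Shape 1** — `<path>` open polyline, stroke `#000000` → engrave (S221, F2851). Machine vertices: (79.254,163.884) → (73.465,24.717) → (255.346,35.716). Open path.

**Shape 2** — `<polygon>` regular polygon, stroke `#008000` → cut (S773, F1157). Machine vertices: (57.362,87.164) → (88.525,62.965) → (64.326,31.802) → (33.163,56.001) → (57.362,87.164). Closed: final G1 returns to the first vertex.

G21
G90
G0 X79.254 Y163.884
M3 S221
G1 X73.465 Y24.717 F2851
G1 X255.346 Y35.716 F2851
M5
G0 X57.362 Y87.164
M3 S773
G1 X88.525 Y62.965 F1157
G1 X64.326 Y31.802 F1157
G1 X33.163 Y56.001 F1157
G1 X57.362 Y87.164 F1157
M5
G0 X0.000 Y0.000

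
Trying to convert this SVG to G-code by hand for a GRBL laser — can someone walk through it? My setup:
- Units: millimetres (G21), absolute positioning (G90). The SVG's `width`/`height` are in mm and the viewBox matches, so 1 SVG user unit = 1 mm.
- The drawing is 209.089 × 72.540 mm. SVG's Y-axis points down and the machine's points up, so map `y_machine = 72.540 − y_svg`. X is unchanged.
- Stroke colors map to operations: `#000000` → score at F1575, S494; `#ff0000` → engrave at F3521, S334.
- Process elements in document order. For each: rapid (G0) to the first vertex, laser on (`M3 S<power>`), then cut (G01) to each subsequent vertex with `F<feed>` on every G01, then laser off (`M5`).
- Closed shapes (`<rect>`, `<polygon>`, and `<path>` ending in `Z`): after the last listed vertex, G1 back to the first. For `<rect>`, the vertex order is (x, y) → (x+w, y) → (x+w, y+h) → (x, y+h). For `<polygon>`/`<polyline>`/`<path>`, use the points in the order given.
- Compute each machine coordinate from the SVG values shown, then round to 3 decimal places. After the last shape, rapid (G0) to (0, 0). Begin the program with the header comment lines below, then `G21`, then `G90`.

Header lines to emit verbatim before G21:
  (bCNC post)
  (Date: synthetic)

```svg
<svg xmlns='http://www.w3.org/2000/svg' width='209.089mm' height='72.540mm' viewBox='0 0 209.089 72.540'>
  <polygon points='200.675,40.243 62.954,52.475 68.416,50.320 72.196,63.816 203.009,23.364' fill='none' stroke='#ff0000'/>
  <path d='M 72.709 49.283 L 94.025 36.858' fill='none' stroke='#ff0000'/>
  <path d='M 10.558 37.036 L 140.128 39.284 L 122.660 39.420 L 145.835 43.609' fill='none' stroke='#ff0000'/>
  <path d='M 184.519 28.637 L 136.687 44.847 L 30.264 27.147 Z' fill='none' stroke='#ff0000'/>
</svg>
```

Since the viewBox matches the mm dimensions, user units are millimetres directly. The only transform is the Y-flip y_m = 72.540 − y_svg.

Shape 1 is a closed polygon drawn with `<polygon>`. Its stroke #ff0000 means engrave at S334, F3521. After flipping Y the toolpath is (200.675,32.297) → (62.954,20.065) → (68.416,22.220) → (72.196,8.724) → (203.009,49.176) → (200.675,32.297), returning to the start.

Shape 2 is a line segment drawn with `<path>`. Its stroke #ff0000 means engrave at S334, F3521. After flipping Y the toolpath is (72.709,23.257) → (94.025,35.682).

Shape 3 is a open polyline drawn with `<path>`. Its stroke #ff0000 means engrave at S334, F3521. After flipping Y the toolpath is (10.558,35.504) → (140.128,33.256) → (122.660,33.120) → (145.835,28.931).

Shape 4 is a closed polygon drawn with `<path>`. Its stroke #ff0000 means engrave at S334, F3521. After flipping Y the toolpath is (184.519,43.903) → (136.687,27.693) → (30.264,45.393) → (184.519,43.903), returning to the start.

(bCNC post)
(Date: synthetic)
G21
G90
G0 X200.675 Y32.297
M3 S334
G01 X62.954 Y20.065 F3521
G01 X68.416 Y22.220 F3521
G01 X72.196 Y8.724 F3521
G01 X203.009 Y49.176 F3521
G01 X200.675 Y32.297 F3521
M5
G0 X72.709 Y23.257
M3 S334
G01 X94.025 Y35.682 F3521
M5
G0 X10.558 Y35.504
M3 S334
G01 X140.128 Y33.256 F3521
G01 X122.660 Y33.120 F3521
G01 X145.835 Y28.931 F3521
M5
G0 X184.519 Y43.903
M3 S334
G01 X136.687 Y27.693 F3521
G01 X30.264 Y45.393 F3521
G01 X184.519 Y43.903 F3521
M5
G0 X0.000 Y0.000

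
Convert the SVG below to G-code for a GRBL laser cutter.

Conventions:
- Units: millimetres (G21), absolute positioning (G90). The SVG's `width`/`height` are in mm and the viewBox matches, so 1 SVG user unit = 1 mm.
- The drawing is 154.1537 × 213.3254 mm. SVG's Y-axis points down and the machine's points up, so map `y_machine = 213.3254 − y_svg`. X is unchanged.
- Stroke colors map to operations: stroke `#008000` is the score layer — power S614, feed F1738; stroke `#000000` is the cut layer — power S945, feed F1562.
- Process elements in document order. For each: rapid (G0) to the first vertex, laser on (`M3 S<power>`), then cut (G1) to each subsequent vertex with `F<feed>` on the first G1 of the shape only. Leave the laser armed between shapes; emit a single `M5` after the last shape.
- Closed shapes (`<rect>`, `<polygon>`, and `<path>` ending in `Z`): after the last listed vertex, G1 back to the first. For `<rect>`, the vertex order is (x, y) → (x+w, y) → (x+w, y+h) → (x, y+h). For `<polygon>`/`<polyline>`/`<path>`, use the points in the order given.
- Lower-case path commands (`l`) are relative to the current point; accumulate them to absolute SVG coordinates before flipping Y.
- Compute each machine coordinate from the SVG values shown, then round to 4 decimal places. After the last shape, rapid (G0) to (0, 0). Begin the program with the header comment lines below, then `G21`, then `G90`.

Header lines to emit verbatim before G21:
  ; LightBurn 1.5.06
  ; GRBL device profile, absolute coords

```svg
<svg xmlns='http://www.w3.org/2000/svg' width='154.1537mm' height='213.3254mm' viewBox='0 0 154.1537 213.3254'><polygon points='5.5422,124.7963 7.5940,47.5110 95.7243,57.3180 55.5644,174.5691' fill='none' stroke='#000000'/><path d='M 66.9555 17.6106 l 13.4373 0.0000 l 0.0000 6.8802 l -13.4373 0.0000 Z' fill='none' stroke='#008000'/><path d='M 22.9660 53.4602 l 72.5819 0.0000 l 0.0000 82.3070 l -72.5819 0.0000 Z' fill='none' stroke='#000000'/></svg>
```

viewBox `0 0 154.1537 213.3254` with mm width/height → 1 unit = 1 mm. Flip: y_m = 213.3254 − y_svg.

**Shape 1** — `<polygon>` closed polygon, stroke `#000000` → cut (S945, F1562). Machine vertices: (5.5422,88.5291) → (7.5940,165.8144) → (95.7243,156.0074) → (55.5644,38.7563) → (5.5422,88.5291). Closed: final G1 returns to the first vertex.

**Shape 2** — `<path>` rectangle, stroke `#008000` → score (S614, F1738). Machine vertices: (66.9555,195.7148) → (80.3928,195.7148) → (80.3928,188.8346) → (66.9555,188.8346) → (66.9555,195.7148). Closed: final G1 returns to the first vertex.

**Shape 3** — `<path>` rectangle, stroke `#000000` → cut (S945, F1562). Machine vertices: (22.9660,159.8652) → (95.5479,159.8652) → (95.5479,77.5582) → (22.9660,77.5582) → (22.9660,159.8652). Closed: final G1 returns to the first vertex.

; LightBurn 1.5.06
; GRBL device profile, absolute coords
G21
G90
G0 X5.5422 Y88.5291
M3 S945
G1 X7.5940 Y165.8144 F1562
G1 X95.7243 Y156.0074
G1 X55.5644 Y38.7563
G1 X5.5422 Y88.5291
G0 X66.9555 Y195.7148
M3 S614
G1 X80.3928 Y195.7148 F1738
G1 X80.3928 Y188.8346
G1 X66.9555 Y188.8346
G1 X66.9555 Y195.7148
G0 X22.9660 Y159.8652
M3 S945
G1 X95.5479 Y159.8652 F1562
G1 X95.5479 Y77.5582
G1 X22.9660 Y77.5582
G1 X22.9660 Y159.8652
M5
G0 X0.0000 Y0.0000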